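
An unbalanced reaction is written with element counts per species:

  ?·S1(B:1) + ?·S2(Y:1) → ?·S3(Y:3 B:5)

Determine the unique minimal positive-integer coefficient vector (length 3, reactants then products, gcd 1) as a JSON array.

Coefficients: [5, 3, 1]

Y: 5·0+3·1 = 3 | 1·3 = 3
B: 5·1+3·0 = 5 | 1·5 = 5
gcd(5,3,1) = 1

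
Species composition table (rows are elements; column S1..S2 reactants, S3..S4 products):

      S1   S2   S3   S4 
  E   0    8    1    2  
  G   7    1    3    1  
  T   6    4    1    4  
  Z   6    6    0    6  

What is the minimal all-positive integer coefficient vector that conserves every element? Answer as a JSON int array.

Coefficients: [3, 2, 6, 5]

E: 3·0+2·8 = 16 | 6·1+5·2 = 16
G: 3·7+2·1 = 23 | 6·3+5·1 = 23
T: 3·6+2·4 = 26 | 6·1+5·4 = 26
Z: 3·6+2·6 = 30 | 6·0+5·6 = 30
gcd(3,2,6,5) = 1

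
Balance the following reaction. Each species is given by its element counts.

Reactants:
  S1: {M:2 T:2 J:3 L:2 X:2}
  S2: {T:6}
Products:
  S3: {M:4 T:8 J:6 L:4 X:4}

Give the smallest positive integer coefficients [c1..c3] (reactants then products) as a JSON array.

Coefficients: [6, 2, 3]

M: 6·2+2·0 = 12 | 3·4 = 12
T: 6·2+2·6 = 24 | 3·8 = 24
J: 6·3+2·0 = 18 | 3·6 = 18
L: 6·2+2·0 = 12 | 3·4 = 12
X: 6·2+2·0 = 12 | 3·4 = 12
gcd(6,2,3) = 1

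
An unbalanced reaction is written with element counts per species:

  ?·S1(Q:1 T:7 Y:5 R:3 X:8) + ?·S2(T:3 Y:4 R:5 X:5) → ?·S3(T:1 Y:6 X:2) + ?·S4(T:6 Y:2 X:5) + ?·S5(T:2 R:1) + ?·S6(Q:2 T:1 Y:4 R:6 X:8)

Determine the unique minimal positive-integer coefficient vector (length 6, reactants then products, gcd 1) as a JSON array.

Coefficients: [6, 1, 2, 5, 5, 3]

Q: 6·1+1·0 = 6 | 2·0+5·0+5·0+3·2 = 6
T: 6·7+1·3 = 45 | 2·1+5·6+5·2+3·1 = 45
Y: 6·5+1·4 = 34 | 2·6+5·2+5·0+3·4 = 34
R: 6·3+1·5 = 23 | 2·0+5·0+5·1+3·6 = 23
X: 6·8+1·5 = 53 | 2·2+5·5+5·0+3·8 = 53
gcd(6,1,2,5,5,3) = 1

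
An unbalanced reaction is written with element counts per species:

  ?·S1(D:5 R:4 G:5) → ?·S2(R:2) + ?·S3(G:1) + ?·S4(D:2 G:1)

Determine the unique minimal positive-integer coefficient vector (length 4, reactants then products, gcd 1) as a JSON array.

D: 2·5 = 10 | 4·0+5·0+5·2 = 10
R: 2·4 = 8 | 4·2+5·0+5·0 = 8
G: 2·5 = 10 | 4·0+5·1+5·1 = 10
gcd(2,4,5,5) = 1

Coefficients: [2, 4, 5, 5]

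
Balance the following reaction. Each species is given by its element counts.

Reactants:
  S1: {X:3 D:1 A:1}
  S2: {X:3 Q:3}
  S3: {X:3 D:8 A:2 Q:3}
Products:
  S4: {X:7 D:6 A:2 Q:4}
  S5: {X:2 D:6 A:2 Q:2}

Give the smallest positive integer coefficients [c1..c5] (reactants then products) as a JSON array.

X: 6·3+4·3+6·3 = 48 | 6·7+3·2 = 48
D: 6·1+4·0+6·8 = 54 | 6·6+3·6 = 54
A: 6·1+4·0+6·2 = 18 | 6·2+3·2 = 18
Q: 6·0+4·3+6·3 = 30 | 6·4+3·2 = 30
gcd(6,4,6,6,3) = 1

Coefficients: [6, 4, 6, 6, 3]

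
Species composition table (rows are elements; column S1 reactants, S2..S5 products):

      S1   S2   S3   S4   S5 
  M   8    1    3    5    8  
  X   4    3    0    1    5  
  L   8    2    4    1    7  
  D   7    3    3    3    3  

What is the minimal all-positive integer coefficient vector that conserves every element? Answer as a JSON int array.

Coefficients: [3, 2, 3, 1, 1]

M: 3·8 = 24 | 2·1+3·3+1·5+1·8 = 24
X: 3·4 = 12 | 2·3+3·0+1·1+1·5 = 12
L: 3·8 = 24 | 2·2+3·4+1·1+1·7 = 24
D: 3·7 = 21 | 2·3+3·3+1·3+1·3 = 21
gcd(3,2,3,1,1) = 1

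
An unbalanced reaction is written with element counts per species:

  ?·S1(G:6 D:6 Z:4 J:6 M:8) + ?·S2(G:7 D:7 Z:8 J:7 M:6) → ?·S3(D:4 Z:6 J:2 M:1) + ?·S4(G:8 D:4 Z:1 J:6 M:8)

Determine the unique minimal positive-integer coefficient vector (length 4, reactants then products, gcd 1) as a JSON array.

G: 3·6+2·7 = 32 | 4·0+4·8 = 32
D: 3·6+2·7 = 32 | 4·4+4·4 = 32
Z: 3·4+2·8 = 28 | 4·6+4·1 = 28
J: 3·6+2·7 = 32 | 4·2+4·6 = 32
M: 3·8+2·6 = 36 | 4·1+4·8 = 36
gcd(3,2,4,4) = 1

Coefficients: [3, 2, 4, 4]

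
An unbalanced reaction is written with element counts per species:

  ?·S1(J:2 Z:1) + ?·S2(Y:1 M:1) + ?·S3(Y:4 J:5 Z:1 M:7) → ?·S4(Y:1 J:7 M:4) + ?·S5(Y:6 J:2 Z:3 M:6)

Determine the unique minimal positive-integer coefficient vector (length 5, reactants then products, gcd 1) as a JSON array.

Coefficients: [2, 3, 1, 1, 1]

Y: 2·0+3·1+1·4 = 7 | 1·1+1·6 = 7
J: 2·2+3·0+1·5 = 9 | 1·7+1·2 = 9
Z: 2·1+3·0+1·1 = 3 | 1·0+1·3 = 3
M: 2·0+3·1+1·7 = 10 | 1·4+1·6 = 10
gcd(2,3,1,1,1) = 1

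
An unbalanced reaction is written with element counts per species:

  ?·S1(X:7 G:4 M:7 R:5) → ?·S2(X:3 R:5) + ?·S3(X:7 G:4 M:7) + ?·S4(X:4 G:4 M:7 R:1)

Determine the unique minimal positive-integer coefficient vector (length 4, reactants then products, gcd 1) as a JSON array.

X: 6·7 = 42 | 5·3+1·7+5·4 = 42
G: 6·4 = 24 | 5·0+1·4+5·4 = 24
M: 6·7 = 42 | 5·0+1·7+5·7 = 42
R: 6·5 = 30 | 5·5+1·0+5·1 = 30
gcd(6,5,1,5) = 1

Coefficients: [6, 5, 1, 5]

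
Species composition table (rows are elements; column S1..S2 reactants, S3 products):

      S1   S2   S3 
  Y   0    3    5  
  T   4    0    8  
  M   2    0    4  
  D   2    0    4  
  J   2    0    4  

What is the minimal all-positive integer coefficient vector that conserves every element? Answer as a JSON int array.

Coefficients: [6, 5, 3]

Y: 6·0+5·3 = 15 | 3·5 = 15
T: 6·4+5·0 = 24 | 3·8 = 24
M: 6·2+5·0 = 12 | 3·4 = 12
D: 6·2+5·0 = 12 | 3·4 = 12
J: 6·2+5·0 = 12 | 3·4 = 12
gcd(6,5,3) = 1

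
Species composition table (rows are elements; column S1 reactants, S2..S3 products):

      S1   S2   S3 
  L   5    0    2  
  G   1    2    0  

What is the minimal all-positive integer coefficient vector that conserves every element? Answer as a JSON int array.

L: 2·5 = 10 | 1·0+5·2 = 10
G: 2·1 = 2 | 1·2+5·0 = 2
gcd(2,1,5) = 1

Coefficients: [2, 1, 5]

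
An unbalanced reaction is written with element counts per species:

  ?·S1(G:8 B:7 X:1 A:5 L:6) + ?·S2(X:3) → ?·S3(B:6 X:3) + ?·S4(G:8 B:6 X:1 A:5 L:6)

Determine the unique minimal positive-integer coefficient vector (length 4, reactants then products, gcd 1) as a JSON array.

Coefficients: [6, 1, 1, 6]

G: 6·8+1·0 = 48 | 1·0+6·8 = 48
B: 6·7+1·0 = 42 | 1·6+6·6 = 42
X: 6·1+1·3 = 9 | 1·3+6·1 = 9
A: 6·5+1·0 = 30 | 1·0+6·5 = 30
L: 6·6+1·0 = 36 | 1·0+6·6 = 36
gcd(6,1,1,6) = 1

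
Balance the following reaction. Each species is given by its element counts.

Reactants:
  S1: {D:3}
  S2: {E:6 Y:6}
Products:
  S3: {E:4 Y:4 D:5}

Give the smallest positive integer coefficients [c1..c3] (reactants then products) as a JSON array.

E: 5·0+2·6 = 12 | 3·4 = 12
Y: 5·0+2·6 = 12 | 3·4 = 12
D: 5·3+2·0 = 15 | 3·5 = 15
gcd(5,2,3) = 1

Coefficients: [5, 2, 3]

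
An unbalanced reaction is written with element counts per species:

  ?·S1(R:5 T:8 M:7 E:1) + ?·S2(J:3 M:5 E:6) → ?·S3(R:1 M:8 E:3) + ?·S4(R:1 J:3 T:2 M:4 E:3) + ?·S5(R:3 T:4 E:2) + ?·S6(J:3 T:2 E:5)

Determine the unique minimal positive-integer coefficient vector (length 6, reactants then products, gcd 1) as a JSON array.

R: 2·5+6·0 = 10 | 4·1+3·1+1·3+3·0 = 10
J: 2·0+6·3 = 18 | 4·0+3·3+1·0+3·3 = 18
T: 2·8+6·0 = 16 | 4·0+3·2+1·4+3·2 = 16
M: 2·7+6·5 = 44 | 4·8+3·4+1·0+3·0 = 44
E: 2·1+6·6 = 38 | 4·3+3·3+1·2+3·5 = 38
gcd(2,6,4,3,1,3) = 1

Coefficients: [2, 6, 4, 3, 1, 3]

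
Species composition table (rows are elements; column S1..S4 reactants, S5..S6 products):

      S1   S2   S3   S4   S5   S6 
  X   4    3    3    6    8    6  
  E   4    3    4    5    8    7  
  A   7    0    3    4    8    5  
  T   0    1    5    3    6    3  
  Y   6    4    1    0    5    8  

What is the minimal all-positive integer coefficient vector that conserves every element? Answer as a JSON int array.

X: 5·4+6·3+6·3+1·6 = 62 | 4·8+5·6 = 62
E: 5·4+6·3+6·4+1·5 = 67 | 4·8+5·7 = 67
A: 5·7+6·0+6·3+1·4 = 57 | 4·8+5·5 = 57
T: 5·0+6·1+6·5+1·3 = 39 | 4·6+5·3 = 39
Y: 5·6+6·4+6·1+1·0 = 60 | 4·5+5·8 = 60
gcd(5,6,6,1,4,5) = 1

Coefficients: [5, 6, 6, 1, 4, 5]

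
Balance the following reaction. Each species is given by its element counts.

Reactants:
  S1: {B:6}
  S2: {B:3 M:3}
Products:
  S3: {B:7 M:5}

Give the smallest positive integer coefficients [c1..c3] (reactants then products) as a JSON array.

Coefficients: [1, 5, 3]

B: 1·6+5·3 = 21 | 3·7 = 21
M: 1·0+5·3 = 15 | 3·5 = 15
gcd(1,5,3) = 1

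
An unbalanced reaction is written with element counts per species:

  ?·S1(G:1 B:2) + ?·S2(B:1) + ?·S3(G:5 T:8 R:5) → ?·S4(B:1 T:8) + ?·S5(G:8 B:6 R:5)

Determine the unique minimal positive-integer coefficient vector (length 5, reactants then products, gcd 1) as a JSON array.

Coefficients: [3, 1, 1, 1, 1]

G: 3·1+1·0+1·5 = 8 | 1·0+1·8 = 8
B: 3·2+1·1+1·0 = 7 | 1·1+1·6 = 7
T: 3·0+1·0+1·8 = 8 | 1·8+1·0 = 8
R: 3·0+1·0+1·5 = 5 | 1·0+1·5 = 5
gcd(3,1,1,1,1) = 1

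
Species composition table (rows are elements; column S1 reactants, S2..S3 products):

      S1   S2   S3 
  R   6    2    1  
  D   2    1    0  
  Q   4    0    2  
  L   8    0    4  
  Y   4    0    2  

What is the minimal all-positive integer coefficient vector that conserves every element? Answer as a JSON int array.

R: 1·6 = 6 | 2·2+2·1 = 6
D: 1·2 = 2 | 2·1+2·0 = 2
Q: 1·4 = 4 | 2·0+2·2 = 4
L: 1·8 = 8 | 2·0+2·4 = 8
Y: 1·4 = 4 | 2·0+2·2 = 4
gcd(1,2,2) = 1

Coefficients: [1, 2, 2]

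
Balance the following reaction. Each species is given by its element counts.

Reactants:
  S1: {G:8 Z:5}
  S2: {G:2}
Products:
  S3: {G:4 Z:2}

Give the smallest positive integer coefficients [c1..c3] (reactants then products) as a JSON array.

G: 2·8+2·2 = 20 | 5·4 = 20
Z: 2·5+2·0 = 10 | 5·2 = 10
gcd(2,2,5) = 1

Coefficients: [2, 2, 5]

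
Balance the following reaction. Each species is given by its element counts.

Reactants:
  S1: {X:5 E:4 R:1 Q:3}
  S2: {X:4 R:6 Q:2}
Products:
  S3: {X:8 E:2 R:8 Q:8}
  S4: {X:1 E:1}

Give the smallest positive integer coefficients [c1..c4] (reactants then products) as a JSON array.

Coefficients: [2, 1, 1, 6]

X: 2·5+1·4 = 14 | 1·8+6·1 = 14
E: 2·4+1·0 = 8 | 1·2+6·1 = 8
R: 2·1+1·6 = 8 | 1·8+6·0 = 8
Q: 2·3+1·2 = 8 | 1·8+6·0 = 8
gcd(2,1,1,6) = 1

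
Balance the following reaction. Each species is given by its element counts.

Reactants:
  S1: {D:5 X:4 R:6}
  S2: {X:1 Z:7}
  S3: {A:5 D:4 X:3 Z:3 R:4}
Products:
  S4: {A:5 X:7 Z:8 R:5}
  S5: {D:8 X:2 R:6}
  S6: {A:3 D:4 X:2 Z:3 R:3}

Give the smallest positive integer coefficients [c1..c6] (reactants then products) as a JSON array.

Coefficients: [4, 3, 6, 3, 3, 5]

A: 4·0+3·0+6·5 = 30 | 3·5+3·0+5·3 = 30
D: 4·5+3·0+6·4 = 44 | 3·0+3·8+5·4 = 44
X: 4·4+3·1+6·3 = 37 | 3·7+3·2+5·2 = 37
Z: 4·0+3·7+6·3 = 39 | 3·8+3·0+5·3 = 39
R: 4·6+3·0+6·4 = 48 | 3·5+3·6+5·3 = 48
gcd(4,3,6,3,3,5) = 1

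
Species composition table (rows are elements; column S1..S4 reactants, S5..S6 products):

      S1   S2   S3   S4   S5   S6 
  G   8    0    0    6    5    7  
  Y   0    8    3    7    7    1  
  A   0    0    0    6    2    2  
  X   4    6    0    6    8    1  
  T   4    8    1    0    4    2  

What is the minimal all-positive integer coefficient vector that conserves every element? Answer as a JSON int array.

G: 6·8+1·0+4·0+4·6 = 72 | 6·5+6·7 = 72
Y: 6·0+1·8+4·3+4·7 = 48 | 6·7+6·1 = 48
A: 6·0+1·0+4·0+4·6 = 24 | 6·2+6·2 = 24
X: 6·4+1·6+4·0+4·6 = 54 | 6·8+6·1 = 54
T: 6·4+1·8+4·1+4·0 = 36 | 6·4+6·2 = 36
gcd(6,1,4,4,6,6) = 1

Coefficients: [6, 1, 4, 4, 6, 6]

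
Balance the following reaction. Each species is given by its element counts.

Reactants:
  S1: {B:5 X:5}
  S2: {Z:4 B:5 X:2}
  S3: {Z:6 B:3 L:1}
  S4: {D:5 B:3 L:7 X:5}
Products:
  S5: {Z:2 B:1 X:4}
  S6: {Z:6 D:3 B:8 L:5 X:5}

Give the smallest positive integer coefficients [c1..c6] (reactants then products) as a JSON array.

Coefficients: [2, 2, 4, 3, 1, 5]

Z: 2·0+2·4+4·6+3·0 = 32 | 1·2+5·6 = 32
D: 2·0+2·0+4·0+3·5 = 15 | 1·0+5·3 = 15
B: 2·5+2·5+4·3+3·3 = 41 | 1·1+5·8 = 41
L: 2·0+2·0+4·1+3·7 = 25 | 1·0+5·5 = 25
X: 2·5+2·2+4·0+3·5 = 29 | 1·4+5·5 = 29
gcd(2,2,4,3,1,5) = 1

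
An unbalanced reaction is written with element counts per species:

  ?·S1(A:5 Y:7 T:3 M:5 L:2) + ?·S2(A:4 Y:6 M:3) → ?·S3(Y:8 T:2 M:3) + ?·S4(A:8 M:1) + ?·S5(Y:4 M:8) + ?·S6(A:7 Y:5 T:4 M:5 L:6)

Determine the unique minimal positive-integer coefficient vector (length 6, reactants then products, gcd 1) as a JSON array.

A: 6·5+2·4 = 38 | 5·0+3·8+1·0+2·7 = 38
Y: 6·7+2·6 = 54 | 5·8+3·0+1·4+2·5 = 54
T: 6·3+2·0 = 18 | 5·2+3·0+1·0+2·4 = 18
M: 6·5+2·3 = 36 | 5·3+3·1+1·8+2·5 = 36
L: 6·2+2·0 = 12 | 5·0+3·0+1·0+2·6 = 12
gcd(6,2,5,3,1,2) = 1

Coefficients: [6, 2, 5, 3, 1, 2]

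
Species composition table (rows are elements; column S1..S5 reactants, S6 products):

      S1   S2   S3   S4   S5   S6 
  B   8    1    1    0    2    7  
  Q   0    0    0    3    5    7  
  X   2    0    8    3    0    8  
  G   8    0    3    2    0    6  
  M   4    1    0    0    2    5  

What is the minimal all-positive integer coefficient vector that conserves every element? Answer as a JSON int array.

B: 1·8+5·1+2·1+2·0+3·2 = 21 | 3·7 = 21
Q: 1·0+5·0+2·0+2·3+3·5 = 21 | 3·7 = 21
X: 1·2+5·0+2·8+2·3+3·0 = 24 | 3·8 = 24
G: 1·8+5·0+2·3+2·2+3·0 = 18 | 3·6 = 18
M: 1·4+5·1+2·0+2·0+3·2 = 15 | 3·5 = 15
gcd(1,5,2,2,3,3) = 1

Coefficients: [1, 5, 2, 2, 3, 3]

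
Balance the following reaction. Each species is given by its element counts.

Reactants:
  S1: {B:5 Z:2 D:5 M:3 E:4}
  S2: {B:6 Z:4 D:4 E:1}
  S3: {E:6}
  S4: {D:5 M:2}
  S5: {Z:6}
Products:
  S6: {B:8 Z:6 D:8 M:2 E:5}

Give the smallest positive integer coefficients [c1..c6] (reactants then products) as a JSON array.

B: 2·5+5·6+2·0+2·0+1·0 = 40 | 5·8 = 40
Z: 2·2+5·4+2·0+2·0+1·6 = 30 | 5·6 = 30
D: 2·5+5·4+2·0+2·5+1·0 = 40 | 5·8 = 40
M: 2·3+5·0+2·0+2·2+1·0 = 10 | 5·2 = 10
E: 2·4+5·1+2·6+2·0+1·0 = 25 | 5·5 = 25
gcd(2,5,2,2,1,5) = 1

Coefficients: [2, 5, 2, 2, 1, 5]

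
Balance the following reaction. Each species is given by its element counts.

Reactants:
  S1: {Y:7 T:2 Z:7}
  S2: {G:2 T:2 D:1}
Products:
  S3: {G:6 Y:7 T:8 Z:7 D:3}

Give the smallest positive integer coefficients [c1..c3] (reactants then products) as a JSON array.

G: 1·0+3·2 = 6 | 1·6 = 6
Y: 1·7+3·0 = 7 | 1·7 = 7
T: 1·2+3·2 = 8 | 1·8 = 8
Z: 1·7+3·0 = 7 | 1·7 = 7
D: 1·0+3·1 = 3 | 1·3 = 3
gcd(1,3,1) = 1

Coefficients: [1, 3, 1]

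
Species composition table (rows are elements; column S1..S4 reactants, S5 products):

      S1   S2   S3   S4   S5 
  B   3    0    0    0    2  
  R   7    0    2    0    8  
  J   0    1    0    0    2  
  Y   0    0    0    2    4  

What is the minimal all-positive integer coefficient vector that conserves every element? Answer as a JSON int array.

Coefficients: [2, 6, 5, 6, 3]

B: 2·3+6·0+5·0+6·0 = 6 | 3·2 = 6
R: 2·7+6·0+5·2+6·0 = 24 | 3·8 = 24
J: 2·0+6·1+5·0+6·0 = 6 | 3·2 = 6
Y: 2·0+6·0+5·0+6·2 = 12 | 3·4 = 12
gcd(2,6,5,6,3) = 1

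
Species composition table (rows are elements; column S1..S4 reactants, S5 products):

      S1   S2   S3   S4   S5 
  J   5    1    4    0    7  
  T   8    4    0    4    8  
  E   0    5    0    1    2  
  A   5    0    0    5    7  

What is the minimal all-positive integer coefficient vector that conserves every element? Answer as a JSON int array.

Coefficients: [2, 1, 6, 5, 5]

J: 2·5+1·1+6·4+5·0 = 35 | 5·7 = 35
T: 2·8+1·4+6·0+5·4 = 40 | 5·8 = 40
E: 2·0+1·5+6·0+5·1 = 10 | 5·2 = 10
A: 2·5+1·0+6·0+5·5 = 35 | 5·7 = 35
gcd(2,1,6,5,5) = 1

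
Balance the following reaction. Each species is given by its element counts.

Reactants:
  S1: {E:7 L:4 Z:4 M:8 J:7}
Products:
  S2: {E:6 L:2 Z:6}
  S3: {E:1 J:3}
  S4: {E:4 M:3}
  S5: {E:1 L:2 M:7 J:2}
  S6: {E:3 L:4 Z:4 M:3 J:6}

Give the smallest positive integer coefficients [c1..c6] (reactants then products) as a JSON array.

E: 5·7 = 35 | 2·6+5·1+2·4+4·1+2·3 = 35
L: 5·4 = 20 | 2·2+5·0+2·0+4·2+2·4 = 20
Z: 5·4 = 20 | 2·6+5·0+2·0+4·0+2·4 = 20
M: 5·8 = 40 | 2·0+5·0+2·3+4·7+2·3 = 40
J: 5·7 = 35 | 2·0+5·3+2·0+4·2+2·6 = 35
gcd(5,2,5,2,4,2) = 1

Coefficients: [5, 2, 5, 2, 4, 2]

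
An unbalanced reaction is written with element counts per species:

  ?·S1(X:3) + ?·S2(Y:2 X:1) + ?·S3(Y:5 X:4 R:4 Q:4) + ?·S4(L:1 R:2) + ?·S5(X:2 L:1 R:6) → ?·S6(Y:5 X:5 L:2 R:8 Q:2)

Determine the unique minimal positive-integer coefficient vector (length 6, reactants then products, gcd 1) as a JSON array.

Coefficients: [1, 5, 2, 6, 2, 4]

Y: 1·0+5·2+2·5+6·0+2·0 = 20 | 4·5 = 20
X: 1·3+5·1+2·4+6·0+2·2 = 20 | 4·5 = 20
L: 1·0+5·0+2·0+6·1+2·1 = 8 | 4·2 = 8
R: 1·0+5·0+2·4+6·2+2·6 = 32 | 4·8 = 32
Q: 1·0+5·0+2·4+6·0+2·0 = 8 | 4·2 = 8
gcd(1,5,2,6,2,4) = 1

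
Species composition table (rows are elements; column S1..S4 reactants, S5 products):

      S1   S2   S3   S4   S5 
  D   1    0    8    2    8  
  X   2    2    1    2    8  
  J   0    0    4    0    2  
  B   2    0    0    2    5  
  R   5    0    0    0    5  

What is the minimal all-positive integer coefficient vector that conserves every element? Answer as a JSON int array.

Coefficients: [4, 5, 2, 6, 4]

D: 4·1+5·0+2·8+6·2 = 32 | 4·8 = 32
X: 4·2+5·2+2·1+6·2 = 32 | 4·8 = 32
J: 4·0+5·0+2·4+6·0 = 8 | 4·2 = 8
B: 4·2+5·0+2·0+6·2 = 20 | 4·5 = 20
R: 4·5+5·0+2·0+6·0 = 20 | 4·5 = 20
gcd(4,5,2,6,4) = 1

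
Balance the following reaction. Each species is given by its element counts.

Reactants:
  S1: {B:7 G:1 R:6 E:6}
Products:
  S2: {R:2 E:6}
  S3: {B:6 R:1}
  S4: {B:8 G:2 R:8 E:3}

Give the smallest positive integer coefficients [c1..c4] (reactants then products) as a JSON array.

B: 4·7 = 28 | 3·0+2·6+2·8 = 28
G: 4·1 = 4 | 3·0+2·0+2·2 = 4
R: 4·6 = 24 | 3·2+2·1+2·8 = 24
E: 4·6 = 24 | 3·6+2·0+2·3 = 24
gcd(4,3,2,2) = 1

Coefficients: [4, 3, 2, 2]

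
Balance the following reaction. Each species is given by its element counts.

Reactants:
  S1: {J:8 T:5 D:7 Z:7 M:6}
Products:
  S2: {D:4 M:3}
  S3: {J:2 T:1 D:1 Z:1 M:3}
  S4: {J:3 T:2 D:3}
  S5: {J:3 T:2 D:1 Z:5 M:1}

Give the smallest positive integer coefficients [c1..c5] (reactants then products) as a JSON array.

J: 5·8 = 40 | 3·0+5·2+4·3+6·3 = 40
T: 5·5 = 25 | 3·0+5·1+4·2+6·2 = 25
D: 5·7 = 35 | 3·4+5·1+4·3+6·1 = 35
Z: 5·7 = 35 | 3·0+5·1+4·0+6·5 = 35
M: 5·6 = 30 | 3·3+5·3+4·0+6·1 = 30
gcd(5,3,5,4,6) = 1

Coefficients: [5, 3, 5, 4, 6]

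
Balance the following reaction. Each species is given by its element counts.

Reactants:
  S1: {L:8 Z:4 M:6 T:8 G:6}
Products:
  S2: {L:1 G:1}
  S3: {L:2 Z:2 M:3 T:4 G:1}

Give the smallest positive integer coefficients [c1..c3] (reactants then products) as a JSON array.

Coefficients: [1, 4, 2]

L: 1·8 = 8 | 4·1+2·2 = 8
Z: 1·4 = 4 | 4·0+2·2 = 4
M: 1·6 = 6 | 4·0+2·3 = 6
T: 1·8 = 8 | 4·0+2·4 = 8
G: 1·6 = 6 | 4·1+2·1 = 6
gcd(1,4,2) = 1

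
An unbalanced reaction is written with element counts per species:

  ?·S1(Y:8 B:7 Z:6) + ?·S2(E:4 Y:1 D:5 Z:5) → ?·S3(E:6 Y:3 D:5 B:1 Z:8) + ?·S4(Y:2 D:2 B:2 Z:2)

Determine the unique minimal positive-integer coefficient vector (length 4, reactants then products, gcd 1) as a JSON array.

E: 2·0+6·4 = 24 | 4·6+5·0 = 24
Y: 2·8+6·1 = 22 | 4·3+5·2 = 22
D: 2·0+6·5 = 30 | 4·5+5·2 = 30
B: 2·7+6·0 = 14 | 4·1+5·2 = 14
Z: 2·6+6·5 = 42 | 4·8+5·2 = 42
gcd(2,6,4,5) = 1

Coefficients: [2, 6, 4, 5]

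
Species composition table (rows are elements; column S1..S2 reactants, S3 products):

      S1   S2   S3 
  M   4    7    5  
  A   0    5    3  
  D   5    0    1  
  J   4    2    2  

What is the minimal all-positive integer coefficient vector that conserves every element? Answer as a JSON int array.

M: 1·4+3·7 = 25 | 5·5 = 25
A: 1·0+3·5 = 15 | 5·3 = 15
D: 1·5+3·0 = 5 | 5·1 = 5
J: 1·4+3·2 = 10 | 5·2 = 10
gcd(1,3,5) = 1

Coefficients: [1, 3, 5]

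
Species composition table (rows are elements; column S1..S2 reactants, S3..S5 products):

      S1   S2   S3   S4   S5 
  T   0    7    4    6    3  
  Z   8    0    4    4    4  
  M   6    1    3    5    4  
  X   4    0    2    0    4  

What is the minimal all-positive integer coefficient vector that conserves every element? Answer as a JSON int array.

Coefficients: [5, 6, 6, 2, 2]

T: 5·0+6·7 = 42 | 6·4+2·6+2·3 = 42
Z: 5·8+6·0 = 40 | 6·4+2·4+2·4 = 40
M: 5·6+6·1 = 36 | 6·3+2·5+2·4 = 36
X: 5·4+6·0 = 20 | 6·2+2·0+2·4 = 20
gcd(5,6,6,2,2) = 1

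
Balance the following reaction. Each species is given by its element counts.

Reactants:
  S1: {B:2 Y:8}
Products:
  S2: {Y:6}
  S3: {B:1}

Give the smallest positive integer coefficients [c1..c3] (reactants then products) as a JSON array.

B: 3·2 = 6 | 4·0+6·1 = 6
Y: 3·8 = 24 | 4·6+6·0 = 24
gcd(3,4,6) = 1

Coefficients: [3, 4, 6]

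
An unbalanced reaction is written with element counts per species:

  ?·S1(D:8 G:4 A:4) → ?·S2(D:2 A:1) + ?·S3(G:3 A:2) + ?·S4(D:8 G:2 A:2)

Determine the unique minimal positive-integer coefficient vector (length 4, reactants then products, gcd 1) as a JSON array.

D: 5·8 = 40 | 4·2+4·0+4·8 = 40
G: 5·4 = 20 | 4·0+4·3+4·2 = 20
A: 5·4 = 20 | 4·1+4·2+4·2 = 20
gcd(5,4,4,4) = 1

Coefficients: [5, 4, 4, 4]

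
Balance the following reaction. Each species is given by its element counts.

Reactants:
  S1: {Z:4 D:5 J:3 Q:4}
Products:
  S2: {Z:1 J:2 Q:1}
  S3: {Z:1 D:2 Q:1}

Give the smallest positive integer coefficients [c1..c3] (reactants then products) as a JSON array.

Z: 2·4 = 8 | 3·1+5·1 = 8
D: 2·5 = 10 | 3·0+5·2 = 10
J: 2·3 = 6 | 3·2+5·0 = 6
Q: 2·4 = 8 | 3·1+5·1 = 8
gcd(2,3,5) = 1

Coefficients: [2, 3, 5]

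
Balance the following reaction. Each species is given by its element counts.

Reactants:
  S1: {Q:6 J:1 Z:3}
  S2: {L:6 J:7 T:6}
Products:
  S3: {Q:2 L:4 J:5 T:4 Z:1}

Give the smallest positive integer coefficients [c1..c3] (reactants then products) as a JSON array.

Coefficients: [1, 2, 3]

Q: 1·6+2·0 = 6 | 3·2 = 6
L: 1·0+2·6 = 12 | 3·4 = 12
J: 1·1+2·7 = 15 | 3·5 = 15
T: 1·0+2·6 = 12 | 3·4 = 12
Z: 1·3+2·0 = 3 | 3·1 = 3
gcd(1,2,3) = 1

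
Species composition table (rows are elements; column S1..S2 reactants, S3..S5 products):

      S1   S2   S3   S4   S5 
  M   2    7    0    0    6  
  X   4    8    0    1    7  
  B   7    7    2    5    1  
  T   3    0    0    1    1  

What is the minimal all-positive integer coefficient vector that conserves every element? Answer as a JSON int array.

Coefficients: [2, 2, 5, 3, 3]

M: 2·2+2·7 = 18 | 5·0+3·0+3·6 = 18
X: 2·4+2·8 = 24 | 5·0+3·1+3·7 = 24
B: 2·7+2·7 = 28 | 5·2+3·5+3·1 = 28
T: 2·3+2·0 = 6 | 5·0+3·1+3·1 = 6
gcd(2,2,5,3,3) = 1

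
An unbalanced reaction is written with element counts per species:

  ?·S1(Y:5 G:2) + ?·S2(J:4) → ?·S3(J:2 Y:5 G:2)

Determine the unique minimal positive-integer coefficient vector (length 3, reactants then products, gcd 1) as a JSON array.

Coefficients: [2, 1, 2]

J: 2·0+1·4 = 4 | 2·2 = 4
Y: 2·5+1·0 = 10 | 2·5 = 10
G: 2·2+1·0 = 4 | 2·2 = 4
gcd(2,1,2) = 1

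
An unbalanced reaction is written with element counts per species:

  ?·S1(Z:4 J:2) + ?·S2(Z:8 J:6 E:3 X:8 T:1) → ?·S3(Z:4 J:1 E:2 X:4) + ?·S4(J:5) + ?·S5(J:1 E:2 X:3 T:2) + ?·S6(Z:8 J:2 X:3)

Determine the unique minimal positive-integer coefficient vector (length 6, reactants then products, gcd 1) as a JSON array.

Z: 4·4+6·8 = 64 | 6·4+5·0+3·0+5·8 = 64
J: 4·2+6·6 = 44 | 6·1+5·5+3·1+5·2 = 44
E: 4·0+6·3 = 18 | 6·2+5·0+3·2+5·0 = 18
X: 4·0+6·8 = 48 | 6·4+5·0+3·3+5·3 = 48
T: 4·0+6·1 = 6 | 6·0+5·0+3·2+5·0 = 6
gcd(4,6,6,5,3,5) = 1

Coefficients: [4, 6, 6, 5, 3, 5]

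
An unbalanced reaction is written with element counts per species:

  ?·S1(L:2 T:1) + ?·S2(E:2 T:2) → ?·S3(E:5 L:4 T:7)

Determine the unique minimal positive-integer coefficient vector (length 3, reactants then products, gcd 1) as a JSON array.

E: 4·0+5·2 = 10 | 2·5 = 10
L: 4·2+5·0 = 8 | 2·4 = 8
T: 4·1+5·2 = 14 | 2·7 = 14
gcd(4,5,2) = 1

Coefficients: [4, 5, 2]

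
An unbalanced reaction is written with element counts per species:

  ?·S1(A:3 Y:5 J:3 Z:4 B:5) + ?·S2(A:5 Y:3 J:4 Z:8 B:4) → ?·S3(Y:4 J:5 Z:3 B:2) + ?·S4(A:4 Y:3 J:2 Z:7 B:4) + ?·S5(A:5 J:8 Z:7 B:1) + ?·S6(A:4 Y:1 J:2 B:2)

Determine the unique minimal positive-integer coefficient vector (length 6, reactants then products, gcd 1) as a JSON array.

A: 1·3+6·5 = 33 | 1·0+6·4+1·5+1·4 = 33
Y: 1·5+6·3 = 23 | 1·4+6·3+1·0+1·1 = 23
J: 1·3+6·4 = 27 | 1·5+6·2+1·8+1·2 = 27
Z: 1·4+6·8 = 52 | 1·3+6·7+1·7+1·0 = 52
B: 1·5+6·4 = 29 | 1·2+6·4+1·1+1·2 = 29
gcd(1,6,1,6,1,1) = 1

Coefficients: [1, 6, 1, 6, 1, 1]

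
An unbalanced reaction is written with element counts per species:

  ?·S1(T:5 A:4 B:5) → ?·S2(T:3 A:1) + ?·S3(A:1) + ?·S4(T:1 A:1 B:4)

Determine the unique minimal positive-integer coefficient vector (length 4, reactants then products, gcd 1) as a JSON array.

T: 4·5 = 20 | 5·3+6·0+5·1 = 20
A: 4·4 = 16 | 5·1+6·1+5·1 = 16
B: 4·5 = 20 | 5·0+6·0+5·4 = 20
gcd(4,5,6,5) = 1

Coefficients: [4, 5, 6, 5]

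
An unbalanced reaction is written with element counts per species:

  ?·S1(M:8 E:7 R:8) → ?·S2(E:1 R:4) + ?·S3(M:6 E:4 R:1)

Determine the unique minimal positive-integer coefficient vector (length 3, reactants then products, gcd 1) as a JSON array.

Coefficients: [3, 5, 4]

M: 3·8 = 24 | 5·0+4·6 = 24
E: 3·7 = 21 | 5·1+4·4 = 21
R: 3·8 = 24 | 5·4+4·1 = 24
gcd(3,5,4) = 1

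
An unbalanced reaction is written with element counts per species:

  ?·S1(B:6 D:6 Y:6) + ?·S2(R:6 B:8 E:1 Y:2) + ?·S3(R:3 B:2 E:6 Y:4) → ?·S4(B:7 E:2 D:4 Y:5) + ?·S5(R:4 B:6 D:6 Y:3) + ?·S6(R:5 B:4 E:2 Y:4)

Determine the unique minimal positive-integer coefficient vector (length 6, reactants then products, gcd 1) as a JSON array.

R: 6·0+4·6+3·3 = 33 | 6·0+2·4+5·5 = 33
B: 6·6+4·8+3·2 = 74 | 6·7+2·6+5·4 = 74
E: 6·0+4·1+3·6 = 22 | 6·2+2·0+5·2 = 22
D: 6·6+4·0+3·0 = 36 | 6·4+2·6+5·0 = 36
Y: 6·6+4·2+3·4 = 56 | 6·5+2·3+5·4 = 56
gcd(6,4,3,6,2,5) = 1

Coefficients: [6, 4, 3, 6, 2, 5]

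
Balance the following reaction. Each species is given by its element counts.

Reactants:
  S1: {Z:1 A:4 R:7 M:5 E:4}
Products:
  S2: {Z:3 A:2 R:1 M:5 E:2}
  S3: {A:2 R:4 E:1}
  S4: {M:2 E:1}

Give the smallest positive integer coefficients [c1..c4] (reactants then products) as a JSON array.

Z: 3·1 = 3 | 1·3+5·0+5·0 = 3
A: 3·4 = 12 | 1·2+5·2+5·0 = 12
R: 3·7 = 21 | 1·1+5·4+5·0 = 21
M: 3·5 = 15 | 1·5+5·0+5·2 = 15
E: 3·4 = 12 | 1·2+5·1+5·1 = 12
gcd(3,1,5,5) = 1

Coefficients: [3, 1, 5, 5]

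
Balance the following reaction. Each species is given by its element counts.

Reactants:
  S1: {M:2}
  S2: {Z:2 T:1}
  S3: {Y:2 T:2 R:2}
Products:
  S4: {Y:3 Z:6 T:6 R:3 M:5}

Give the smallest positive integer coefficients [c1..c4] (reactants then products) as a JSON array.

Y: 5·0+6·0+3·2 = 6 | 2·3 = 6
Z: 5·0+6·2+3·0 = 12 | 2·6 = 12
T: 5·0+6·1+3·2 = 12 | 2·6 = 12
R: 5·0+6·0+3·2 = 6 | 2·3 = 6
M: 5·2+6·0+3·0 = 10 | 2·5 = 10
gcd(5,6,3,2) = 1

Coefficients: [5, 6, 3, 2]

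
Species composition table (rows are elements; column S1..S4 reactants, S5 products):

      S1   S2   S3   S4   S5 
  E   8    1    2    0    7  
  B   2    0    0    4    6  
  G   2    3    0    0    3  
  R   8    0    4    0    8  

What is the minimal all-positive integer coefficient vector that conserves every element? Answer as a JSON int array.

Coefficients: [3, 3, 4, 6, 5]

E: 3·8+3·1+4·2+6·0 = 35 | 5·7 = 35
B: 3·2+3·0+4·0+6·4 = 30 | 5·6 = 30
G: 3·2+3·3+4·0+6·0 = 15 | 5·3 = 15
R: 3·8+3·0+4·4+6·0 = 40 | 5·8 = 40
gcd(3,3,4,6,5) = 1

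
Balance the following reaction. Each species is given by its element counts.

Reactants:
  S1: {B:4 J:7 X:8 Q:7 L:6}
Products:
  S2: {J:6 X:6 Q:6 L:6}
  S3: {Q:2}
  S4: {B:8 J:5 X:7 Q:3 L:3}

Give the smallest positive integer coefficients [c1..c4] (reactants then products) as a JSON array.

Coefficients: [4, 3, 2, 2]

B: 4·4 = 16 | 3·0+2·0+2·8 = 16
J: 4·7 = 28 | 3·6+2·0+2·5 = 28
X: 4·8 = 32 | 3·6+2·0+2·7 = 32
Q: 4·7 = 28 | 3·6+2·2+2·3 = 28
L: 4·6 = 24 | 3·6+2·0+2·3 = 24
gcd(4,3,2,2) = 1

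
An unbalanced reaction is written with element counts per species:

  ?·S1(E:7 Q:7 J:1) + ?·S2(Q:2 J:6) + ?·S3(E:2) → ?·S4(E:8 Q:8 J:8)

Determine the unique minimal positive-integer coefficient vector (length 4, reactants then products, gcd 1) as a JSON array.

Coefficients: [4, 6, 6, 5]

E: 4·7+6·0+6·2 = 40 | 5·8 = 40
Q: 4·7+6·2+6·0 = 40 | 5·8 = 40
J: 4·1+6·6+6·0 = 40 | 5·8 = 40
gcd(4,6,6,5) = 1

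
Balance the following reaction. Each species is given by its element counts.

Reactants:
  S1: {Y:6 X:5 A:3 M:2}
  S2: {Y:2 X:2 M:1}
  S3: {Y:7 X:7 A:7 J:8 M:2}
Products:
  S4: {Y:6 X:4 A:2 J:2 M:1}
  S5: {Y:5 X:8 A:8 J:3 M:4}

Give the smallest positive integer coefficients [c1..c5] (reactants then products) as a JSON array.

Y: 4·6+1·2+2·7 = 40 | 5·6+2·5 = 40
X: 4·5+1·2+2·7 = 36 | 5·4+2·8 = 36
A: 4·3+1·0+2·7 = 26 | 5·2+2·8 = 26
J: 4·0+1·0+2·8 = 16 | 5·2+2·3 = 16
M: 4·2+1·1+2·2 = 13 | 5·1+2·4 = 13
gcd(4,1,2,5,2) = 1

Coefficients: [4, 1, 2, 5, 2]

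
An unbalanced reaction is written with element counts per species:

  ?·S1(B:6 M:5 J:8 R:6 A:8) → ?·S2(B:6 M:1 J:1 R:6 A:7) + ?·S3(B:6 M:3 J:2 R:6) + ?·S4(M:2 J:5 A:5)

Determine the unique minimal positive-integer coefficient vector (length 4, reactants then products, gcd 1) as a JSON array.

Coefficients: [4, 1, 3, 5]

B: 4·6 = 24 | 1·6+3·6+5·0 = 24
M: 4·5 = 20 | 1·1+3·3+5·2 = 20
J: 4·8 = 32 | 1·1+3·2+5·5 = 32
R: 4·6 = 24 | 1·6+3·6+5·0 = 24
A: 4·8 = 32 | 1·7+3·0+5·5 = 32
gcd(4,1,3,5) = 1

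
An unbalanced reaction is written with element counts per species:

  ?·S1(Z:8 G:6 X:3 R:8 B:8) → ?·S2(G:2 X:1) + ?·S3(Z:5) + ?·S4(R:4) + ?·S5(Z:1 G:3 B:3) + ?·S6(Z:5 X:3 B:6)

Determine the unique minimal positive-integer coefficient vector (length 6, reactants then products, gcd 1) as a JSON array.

Z: 3·8 = 24 | 3·0+2·5+6·0+4·1+2·5 = 24
G: 3·6 = 18 | 3·2+2·0+6·0+4·3+2·0 = 18
X: 3·3 = 9 | 3·1+2·0+6·0+4·0+2·3 = 9
R: 3·8 = 24 | 3·0+2·0+6·4+4·0+2·0 = 24
B: 3·8 = 24 | 3·0+2·0+6·0+4·3+2·6 = 24
gcd(3,3,2,6,4,2) = 1

Coefficients: [3, 3, 2, 6, 4, 2]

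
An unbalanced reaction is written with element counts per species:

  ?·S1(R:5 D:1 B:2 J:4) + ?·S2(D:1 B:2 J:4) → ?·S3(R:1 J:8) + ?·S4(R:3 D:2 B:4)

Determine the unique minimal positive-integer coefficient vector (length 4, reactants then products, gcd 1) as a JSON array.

R: 4·5+6·0 = 20 | 5·1+5·3 = 20
D: 4·1+6·1 = 10 | 5·0+5·2 = 10
B: 4·2+6·2 = 20 | 5·0+5·4 = 20
J: 4·4+6·4 = 40 | 5·8+5·0 = 40
gcd(4,6,5,5) = 1

Coefficients: [4, 6, 5, 5]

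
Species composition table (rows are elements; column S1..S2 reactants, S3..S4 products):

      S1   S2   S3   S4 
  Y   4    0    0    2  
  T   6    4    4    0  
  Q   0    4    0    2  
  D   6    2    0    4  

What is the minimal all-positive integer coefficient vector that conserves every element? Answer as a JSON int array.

Coefficients: [2, 2, 5, 4]

Y: 2·4+2·0 = 8 | 5·0+4·2 = 8
T: 2·6+2·4 = 20 | 5·4+4·0 = 20
Q: 2·0+2·4 = 8 | 5·0+4·2 = 8
D: 2·6+2·2 = 16 | 5·0+4·4 = 16
gcd(2,2,5,4) = 1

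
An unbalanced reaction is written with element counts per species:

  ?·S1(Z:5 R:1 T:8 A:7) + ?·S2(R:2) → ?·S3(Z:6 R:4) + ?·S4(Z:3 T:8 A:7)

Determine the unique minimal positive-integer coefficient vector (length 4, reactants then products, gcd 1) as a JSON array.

Z: 6·5+1·0 = 30 | 2·6+6·3 = 30
R: 6·1+1·2 = 8 | 2·4+6·0 = 8
T: 6·8+1·0 = 48 | 2·0+6·8 = 48
A: 6·7+1·0 = 42 | 2·0+6·7 = 42
gcd(6,1,2,6) = 1

Coefficients: [6, 1, 2, 6]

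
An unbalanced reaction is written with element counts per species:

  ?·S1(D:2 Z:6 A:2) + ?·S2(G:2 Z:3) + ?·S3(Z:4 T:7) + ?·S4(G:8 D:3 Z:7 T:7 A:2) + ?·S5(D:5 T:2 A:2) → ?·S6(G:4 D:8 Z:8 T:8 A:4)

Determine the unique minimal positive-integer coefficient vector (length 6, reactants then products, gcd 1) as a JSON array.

G: 2·0+2·2+2·0+2·8+6·0 = 20 | 5·4 = 20
D: 2·2+2·0+2·0+2·3+6·5 = 40 | 5·8 = 40
Z: 2·6+2·3+2·4+2·7+6·0 = 40 | 5·8 = 40
T: 2·0+2·0+2·7+2·7+6·2 = 40 | 5·8 = 40
A: 2·2+2·0+2·0+2·2+6·2 = 20 | 5·4 = 20
gcd(2,2,2,2,6,5) = 1

Coefficients: [2, 2, 2, 2, 6, 5]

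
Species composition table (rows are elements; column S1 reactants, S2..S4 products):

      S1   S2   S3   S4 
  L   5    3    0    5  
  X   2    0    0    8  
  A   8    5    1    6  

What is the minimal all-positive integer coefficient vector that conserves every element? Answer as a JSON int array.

L: 4·5 = 20 | 5·3+1·0+1·5 = 20
X: 4·2 = 8 | 5·0+1·0+1·8 = 8
A: 4·8 = 32 | 5·5+1·1+1·6 = 32
gcd(4,5,1,1) = 1

Coefficients: [4, 5, 1, 1]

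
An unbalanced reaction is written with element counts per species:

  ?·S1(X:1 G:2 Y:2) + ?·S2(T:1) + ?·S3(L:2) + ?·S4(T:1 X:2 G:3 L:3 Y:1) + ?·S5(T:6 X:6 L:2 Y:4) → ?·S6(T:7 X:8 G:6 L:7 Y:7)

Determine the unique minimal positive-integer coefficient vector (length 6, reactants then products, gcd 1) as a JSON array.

T: 6·0+6·1+5·0+4·1+3·6 = 28 | 4·7 = 28
X: 6·1+6·0+5·0+4·2+3·6 = 32 | 4·8 = 32
G: 6·2+6·0+5·0+4·3+3·0 = 24 | 4·6 = 24
L: 6·0+6·0+5·2+4·3+3·2 = 28 | 4·7 = 28
Y: 6·2+6·0+5·0+4·1+3·4 = 28 | 4·7 = 28
gcd(6,6,5,4,3,4) = 1

Coefficients: [6, 6, 5, 4, 3, 4]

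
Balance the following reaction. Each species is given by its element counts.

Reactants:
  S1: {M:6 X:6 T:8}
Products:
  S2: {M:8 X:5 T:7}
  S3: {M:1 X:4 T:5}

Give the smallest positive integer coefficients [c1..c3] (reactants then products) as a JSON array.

M: 3·6 = 18 | 2·8+2·1 = 18
X: 3·6 = 18 | 2·5+2·4 = 18
T: 3·8 = 24 | 2·7+2·5 = 24
gcd(3,2,2) = 1

Coefficients: [3, 2, 2]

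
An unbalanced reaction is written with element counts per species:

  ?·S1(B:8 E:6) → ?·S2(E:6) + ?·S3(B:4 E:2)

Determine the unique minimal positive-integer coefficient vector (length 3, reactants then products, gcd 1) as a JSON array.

Coefficients: [3, 1, 6]

B: 3·8 = 24 | 1·0+6·4 = 24
E: 3·6 = 18 | 1·6+6·2 = 18
gcd(3,1,6) = 1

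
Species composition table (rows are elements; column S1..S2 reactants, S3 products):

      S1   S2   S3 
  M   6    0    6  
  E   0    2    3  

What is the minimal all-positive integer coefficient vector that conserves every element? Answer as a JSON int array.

M: 2·6+3·0 = 12 | 2·6 = 12
E: 2·0+3·2 = 6 | 2·3 = 6
gcd(2,3,2) = 1

Coefficients: [2, 3, 2]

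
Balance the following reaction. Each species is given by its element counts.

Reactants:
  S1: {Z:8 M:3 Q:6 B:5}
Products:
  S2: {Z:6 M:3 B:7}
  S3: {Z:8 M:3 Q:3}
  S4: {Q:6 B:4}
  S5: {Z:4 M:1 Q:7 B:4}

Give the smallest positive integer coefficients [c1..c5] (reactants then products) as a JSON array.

Z: 6·8 = 48 | 2·6+3·8+1·0+3·4 = 48
M: 6·3 = 18 | 2·3+3·3+1·0+3·1 = 18
Q: 6·6 = 36 | 2·0+3·3+1·6+3·7 = 36
B: 6·5 = 30 | 2·7+3·0+1·4+3·4 = 30
gcd(6,2,3,1,3) = 1

Coefficients: [6, 2, 3, 1, 3]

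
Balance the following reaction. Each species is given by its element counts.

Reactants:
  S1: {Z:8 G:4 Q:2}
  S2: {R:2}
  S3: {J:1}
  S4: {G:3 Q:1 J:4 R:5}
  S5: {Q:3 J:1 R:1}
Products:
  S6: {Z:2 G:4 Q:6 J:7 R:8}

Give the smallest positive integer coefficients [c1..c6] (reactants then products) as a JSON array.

Coefficients: [1, 3, 6, 4, 6, 4]

Z: 1·8+3·0+6·0+4·0+6·0 = 8 | 4·2 = 8
G: 1·4+3·0+6·0+4·3+6·0 = 16 | 4·4 = 16
Q: 1·2+3·0+6·0+4·1+6·3 = 24 | 4·6 = 24
J: 1·0+3·0+6·1+4·4+6·1 = 28 | 4·7 = 28
R: 1·0+3·2+6·0+4·5+6·1 = 32 | 4·8 = 32
gcd(1,3,6,4,6,4) = 1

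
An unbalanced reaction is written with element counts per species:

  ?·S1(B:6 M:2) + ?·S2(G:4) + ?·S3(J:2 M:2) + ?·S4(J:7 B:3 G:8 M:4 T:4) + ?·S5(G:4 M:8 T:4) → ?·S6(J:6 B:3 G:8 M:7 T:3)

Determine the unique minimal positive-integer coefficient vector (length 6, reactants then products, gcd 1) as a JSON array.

J: 1·0+3·0+5·2+2·7+1·0 = 24 | 4·6 = 24
B: 1·6+3·0+5·0+2·3+1·0 = 12 | 4·3 = 12
G: 1·0+3·4+5·0+2·8+1·4 = 32 | 4·8 = 32
M: 1·2+3·0+5·2+2·4+1·8 = 28 | 4·7 = 28
T: 1·0+3·0+5·0+2·4+1·4 = 12 | 4·3 = 12
gcd(1,3,5,2,1,4) = 1

Coefficients: [1, 3, 5, 2, 1, 4]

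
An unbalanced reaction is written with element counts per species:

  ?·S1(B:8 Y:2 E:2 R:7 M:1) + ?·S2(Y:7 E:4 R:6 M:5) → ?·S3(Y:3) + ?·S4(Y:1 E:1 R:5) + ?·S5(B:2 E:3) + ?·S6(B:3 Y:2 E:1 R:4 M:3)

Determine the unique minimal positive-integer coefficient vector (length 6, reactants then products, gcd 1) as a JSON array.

Coefficients: [3, 3, 4, 3, 3, 6]

B: 3·8+3·0 = 24 | 4·0+3·0+3·2+6·3 = 24
Y: 3·2+3·7 = 27 | 4·3+3·1+3·0+6·2 = 27
E: 3·2+3·4 = 18 | 4·0+3·1+3·3+6·1 = 18
R: 3·7+3·6 = 39 | 4·0+3·5+3·0+6·4 = 39
M: 3·1+3·5 = 18 | 4·0+3·0+3·0+6·3 = 18
gcd(3,3,4,3,3,6) = 1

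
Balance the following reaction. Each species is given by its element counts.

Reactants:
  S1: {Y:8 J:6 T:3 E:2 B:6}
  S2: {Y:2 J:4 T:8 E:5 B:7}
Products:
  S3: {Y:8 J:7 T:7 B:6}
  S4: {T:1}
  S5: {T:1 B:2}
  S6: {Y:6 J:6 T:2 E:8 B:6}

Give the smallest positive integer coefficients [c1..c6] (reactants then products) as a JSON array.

Coefficients: [3, 2, 2, 3, 4, 2]

Y: 3·8+2·2 = 28 | 2·8+3·0+4·0+2·6 = 28
J: 3·6+2·4 = 26 | 2·7+3·0+4·0+2·6 = 26
T: 3·3+2·8 = 25 | 2·7+3·1+4·1+2·2 = 25
E: 3·2+2·5 = 16 | 2·0+3·0+4·0+2·8 = 16
B: 3·6+2·7 = 32 | 2·6+3·0+4·2+2·6 = 32
gcd(3,2,2,3,4,2) = 1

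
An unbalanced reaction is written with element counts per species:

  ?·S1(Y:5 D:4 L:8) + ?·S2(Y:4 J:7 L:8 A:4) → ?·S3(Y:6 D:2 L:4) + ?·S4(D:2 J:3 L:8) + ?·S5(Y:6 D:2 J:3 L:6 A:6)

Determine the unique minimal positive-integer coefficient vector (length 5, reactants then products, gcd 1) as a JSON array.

Y: 6·5+3·4 = 42 | 5·6+5·0+2·6 = 42
D: 6·4+3·0 = 24 | 5·2+5·2+2·2 = 24
J: 6·0+3·7 = 21 | 5·0+5·3+2·3 = 21
L: 6·8+3·8 = 72 | 5·4+5·8+2·6 = 72
A: 6·0+3·4 = 12 | 5·0+5·0+2·6 = 12
gcd(6,3,5,5,2) = 1

Coefficients: [6, 3, 5, 5, 2]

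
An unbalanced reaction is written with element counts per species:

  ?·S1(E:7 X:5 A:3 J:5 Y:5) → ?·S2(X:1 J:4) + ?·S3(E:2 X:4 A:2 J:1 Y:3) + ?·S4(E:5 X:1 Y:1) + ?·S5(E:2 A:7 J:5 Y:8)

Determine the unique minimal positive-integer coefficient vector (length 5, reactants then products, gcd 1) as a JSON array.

E: 5·7 = 35 | 4·0+4·2+5·5+1·2 = 35
X: 5·5 = 25 | 4·1+4·4+5·1+1·0 = 25
A: 5·3 = 15 | 4·0+4·2+5·0+1·7 = 15
J: 5·5 = 25 | 4·4+4·1+5·0+1·5 = 25
Y: 5·5 = 25 | 4·0+4·3+5·1+1·8 = 25
gcd(5,4,4,5,1) = 1

Coefficients: [5, 4, 4, 5, 1]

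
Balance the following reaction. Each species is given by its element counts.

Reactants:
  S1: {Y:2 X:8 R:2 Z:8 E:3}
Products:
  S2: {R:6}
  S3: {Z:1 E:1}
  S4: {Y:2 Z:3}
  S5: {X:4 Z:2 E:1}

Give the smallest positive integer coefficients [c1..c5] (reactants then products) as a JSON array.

Y: 3·2 = 6 | 1·0+3·0+3·2+6·0 = 6
X: 3·8 = 24 | 1·0+3·0+3·0+6·4 = 24
R: 3·2 = 6 | 1·6+3·0+3·0+6·0 = 6
Z: 3·8 = 24 | 1·0+3·1+3·3+6·2 = 24
E: 3·3 = 9 | 1·0+3·1+3·0+6·1 = 9
gcd(3,1,3,3,6) = 1

Coefficients: [3, 1, 3, 3, 6]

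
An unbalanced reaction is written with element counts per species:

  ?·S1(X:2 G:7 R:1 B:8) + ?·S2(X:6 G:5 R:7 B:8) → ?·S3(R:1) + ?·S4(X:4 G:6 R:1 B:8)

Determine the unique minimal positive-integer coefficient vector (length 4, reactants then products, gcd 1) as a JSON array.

X: 1·2+1·6 = 8 | 6·0+2·4 = 8
G: 1·7+1·5 = 12 | 6·0+2·6 = 12
R: 1·1+1·7 = 8 | 6·1+2·1 = 8
B: 1·8+1·8 = 16 | 6·0+2·8 = 16
gcd(1,1,6,2) = 1

Coefficients: [1, 1, 6, 2]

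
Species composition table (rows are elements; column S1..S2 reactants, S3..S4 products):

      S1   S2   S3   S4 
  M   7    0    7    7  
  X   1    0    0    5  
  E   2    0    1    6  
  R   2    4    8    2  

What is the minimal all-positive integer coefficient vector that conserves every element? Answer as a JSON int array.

Coefficients: [5, 6, 4, 1]

M: 5·7+6·0 = 35 | 4·7+1·7 = 35
X: 5·1+6·0 = 5 | 4·0+1·5 = 5
E: 5·2+6·0 = 10 | 4·1+1·6 = 10
R: 5·2+6·4 = 34 | 4·8+1·2 = 34
gcd(5,6,4,1) = 1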